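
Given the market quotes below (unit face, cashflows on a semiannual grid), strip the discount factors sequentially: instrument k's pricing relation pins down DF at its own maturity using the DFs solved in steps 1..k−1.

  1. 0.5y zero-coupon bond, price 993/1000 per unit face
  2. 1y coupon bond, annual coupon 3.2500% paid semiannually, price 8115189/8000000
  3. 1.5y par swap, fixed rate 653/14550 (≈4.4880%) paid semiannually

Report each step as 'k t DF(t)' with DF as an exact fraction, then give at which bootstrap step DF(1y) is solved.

1 1/2 993/1000
2 1 9823/10000
3 3/2 9347/10000
DF(1y) is solved at step 2

step 1 [0.5y] zero: DF = P = 993/1000 ≈ 0.993000
step 2 [1y] bond c/2=13/800: DF=(8115189/8000000 − 13/800·(0.993000))/(1+13/800) = 9823/10000 ≈ 0.982300
step 3 [1.5y] swap r/2=653/29100: DF=(1 − 653/29100·(0.993000+0.982300))/(1+653/29100) = 9347/10000 ≈ 0.934700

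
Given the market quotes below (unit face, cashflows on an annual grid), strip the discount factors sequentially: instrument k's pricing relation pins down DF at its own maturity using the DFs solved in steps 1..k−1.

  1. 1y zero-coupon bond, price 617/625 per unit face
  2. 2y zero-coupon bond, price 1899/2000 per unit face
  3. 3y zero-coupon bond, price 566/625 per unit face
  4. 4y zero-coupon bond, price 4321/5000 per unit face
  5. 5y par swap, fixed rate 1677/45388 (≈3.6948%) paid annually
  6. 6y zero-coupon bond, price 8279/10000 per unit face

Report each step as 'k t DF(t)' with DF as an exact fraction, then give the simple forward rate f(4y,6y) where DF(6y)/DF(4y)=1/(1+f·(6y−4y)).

step 1 [1y] zero: DF = P = 617/625 ≈ 0.987200
step 2 [2y] zero: DF = P = 1899/2000 ≈ 0.949500
step 3 [3y] zero: DF = P = 566/625 ≈ 0.905600
step 4 [4y] zero: DF = P = 4321/5000 ≈ 0.864200
step 5 [5y] swap r/1=1677/45388: DF=(1 − 1677/45388·(0.987200+0.949500+0.905600+0.864200))/(1+1677/45388) = 8323/10000 ≈ 0.832300
step 6 [6y] zero: DF = P = 8279/10000 ≈ 0.827900

1 1 617/625
2 2 1899/2000
3 3 566/625
4 4 4321/5000
5 5 8323/10000
6 6 8279/10000
f(4y,6y) = ((4321/5000)/(8279/10000) − 1)/(2) = 363/16558 ≈ 2.1923%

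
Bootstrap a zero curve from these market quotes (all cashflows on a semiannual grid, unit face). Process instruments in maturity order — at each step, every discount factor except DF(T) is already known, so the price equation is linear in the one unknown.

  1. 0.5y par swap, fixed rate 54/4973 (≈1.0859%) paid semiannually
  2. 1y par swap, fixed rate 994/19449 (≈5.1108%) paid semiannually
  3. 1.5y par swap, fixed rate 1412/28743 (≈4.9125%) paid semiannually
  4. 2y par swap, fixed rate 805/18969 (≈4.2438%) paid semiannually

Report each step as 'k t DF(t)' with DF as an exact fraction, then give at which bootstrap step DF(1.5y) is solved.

1 1/2 4973/5000
2 1 9503/10000
3 3/2 4647/5000
4 2 1839/2000
DF(1.5y) is solved at step 3

step 1 [0.5y] swap r/2=27/4973: DF=(1 − 27/4973·(0))/(1+27/4973) = 4973/5000 ≈ 0.994600
step 2 [1y] swap r/2=497/19449: DF=(1 − 497/19449·(0.994600))/(1+497/19449) = 9503/10000 ≈ 0.950300
step 3 [1.5y] swap r/2=706/28743: DF=(1 − 706/28743·(0.994600+0.950300))/(1+706/28743) = 4647/5000 ≈ 0.929400
step 4 [2y] swap r/2=805/37938: DF=(1 − 805/37938·(0.994600+0.950300+0.929400))/(1+805/37938) = 1839/2000 ≈ 0.919500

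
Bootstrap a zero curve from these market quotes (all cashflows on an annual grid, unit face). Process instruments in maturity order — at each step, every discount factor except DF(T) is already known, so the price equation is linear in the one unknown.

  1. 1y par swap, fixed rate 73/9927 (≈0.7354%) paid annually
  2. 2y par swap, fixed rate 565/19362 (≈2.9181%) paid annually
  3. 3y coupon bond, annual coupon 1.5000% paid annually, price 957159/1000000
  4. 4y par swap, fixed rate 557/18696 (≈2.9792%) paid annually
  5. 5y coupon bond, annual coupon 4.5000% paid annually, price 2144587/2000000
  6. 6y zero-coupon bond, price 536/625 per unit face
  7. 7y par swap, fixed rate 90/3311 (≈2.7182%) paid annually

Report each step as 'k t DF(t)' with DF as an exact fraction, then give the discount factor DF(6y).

step 1 [1y] swap r/1=73/9927: DF=(1 − 73/9927·(0))/(1+73/9927) = 9927/10000 ≈ 0.992700
step 2 [2y] swap r/1=565/19362: DF=(1 − 565/19362·(0.992700))/(1+565/19362) = 1887/2000 ≈ 0.943500
step 3 [3y] bond c/1=3/200: DF=(957159/1000000 − 3/200·(0.992700+0.943500))/(1+3/200) = 1143/1250 ≈ 0.914400
step 4 [4y] swap r/1=557/18696: DF=(1 − 557/18696·(0.992700+0.943500+0.914400))/(1+557/18696) = 4443/5000 ≈ 0.888600
step 5 [5y] bond c/1=9/200: DF=(2144587/2000000 − 9/200·(0.992700+0.943500+0.914400+0.888600))/(1+9/200) = 8651/10000 ≈ 0.865100
step 6 [6y] zero: DF = P = 536/625 ≈ 0.857600
step 7 [7y] swap r/1=90/3311: DF=(1 − 90/3311·(0.992700+0.943500+0.914400+0.888600+0.865100+0.857600))/(1+90/3311) = 829/1000 ≈ 0.829000

1 1 9927/10000
2 2 1887/2000
3 3 1143/1250
4 4 4443/5000
5 5 8651/10000
6 6 536/625
7 7 829/1000
DF(6y) = 536/625 ≈ 0.857600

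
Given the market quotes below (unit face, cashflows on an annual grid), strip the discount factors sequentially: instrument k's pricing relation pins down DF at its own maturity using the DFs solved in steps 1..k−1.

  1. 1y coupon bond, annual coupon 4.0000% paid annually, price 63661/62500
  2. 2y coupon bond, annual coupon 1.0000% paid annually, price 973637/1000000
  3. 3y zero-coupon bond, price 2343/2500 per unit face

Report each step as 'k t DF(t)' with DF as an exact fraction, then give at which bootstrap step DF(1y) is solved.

1 1 4897/5000
2 2 9543/10000
3 3 2343/2500
DF(1y) is solved at step 1

step 1 [1y] bond c/1=1/25: DF=(63661/62500 − 1/25·(0))/(1+1/25) = 4897/5000 ≈ 0.979400
step 2 [2y] bond c/1=1/100: DF=(973637/1000000 − 1/100·(0.979400))/(1+1/100) = 9543/10000 ≈ 0.954300
step 3 [3y] zero: DF = P = 2343/2500 ≈ 0.937200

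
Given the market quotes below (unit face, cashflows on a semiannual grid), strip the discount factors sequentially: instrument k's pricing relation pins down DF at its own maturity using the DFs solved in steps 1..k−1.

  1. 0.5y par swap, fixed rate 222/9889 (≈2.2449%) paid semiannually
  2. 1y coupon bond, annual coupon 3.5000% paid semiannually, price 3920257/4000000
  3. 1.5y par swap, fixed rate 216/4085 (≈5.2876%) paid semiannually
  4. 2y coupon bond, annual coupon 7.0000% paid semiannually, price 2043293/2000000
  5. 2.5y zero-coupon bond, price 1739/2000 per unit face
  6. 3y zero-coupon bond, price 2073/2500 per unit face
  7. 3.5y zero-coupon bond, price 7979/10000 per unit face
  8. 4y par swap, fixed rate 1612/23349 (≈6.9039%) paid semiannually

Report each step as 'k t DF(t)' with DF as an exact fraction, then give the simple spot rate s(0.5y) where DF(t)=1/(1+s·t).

1 1/2 9889/10000
2 1 4731/5000
3 3/2 2311/2500
4 2 1113/1250
5 5/2 1739/2000
6 3 2073/2500
7 7/2 7979/10000
8 4 3791/5000
s(0.5y) = (1/(9889/10000) − 1)/(1/2) = 222/9889 ≈ 2.2449%

step 1 [0.5y] swap r/2=111/9889: DF=(1 − 111/9889·(0))/(1+111/9889) = 9889/10000 ≈ 0.988900
step 2 [1y] bond c/2=7/400: DF=(3920257/4000000 − 7/400·(0.988900))/(1+7/400) = 4731/5000 ≈ 0.946200
step 3 [1.5y] swap r/2=108/4085: DF=(1 − 108/4085·(0.988900+0.946200))/(1+108/4085) = 2311/2500 ≈ 0.924400
step 4 [2y] bond c/2=7/200: DF=(2043293/2000000 − 7/200·(0.988900+0.946200+0.924400))/(1+7/200) = 1113/1250 ≈ 0.890400
step 5 [2.5y] zero: DF = P = 1739/2000 ≈ 0.869500
step 6 [3y] zero: DF = P = 2073/2500 ≈ 0.829200
step 7 [3.5y] zero: DF = P = 7979/10000 ≈ 0.797900
step 8 [4y] swap r/2=806/23349: DF=(1 − 806/23349·(0.988900+0.946200+0.924400+0.890400+0.869500+0.829200+0.797900))/(1+806/23349) = 3791/5000 ≈ 0.758200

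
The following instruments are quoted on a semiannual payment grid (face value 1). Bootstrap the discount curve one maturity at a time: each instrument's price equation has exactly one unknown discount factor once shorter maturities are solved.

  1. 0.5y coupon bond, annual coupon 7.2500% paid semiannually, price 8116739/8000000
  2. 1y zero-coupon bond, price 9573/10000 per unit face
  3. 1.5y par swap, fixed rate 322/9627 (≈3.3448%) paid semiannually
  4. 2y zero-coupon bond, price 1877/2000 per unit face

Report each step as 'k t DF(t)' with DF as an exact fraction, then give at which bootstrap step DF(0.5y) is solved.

1 1/2 9791/10000
2 1 9573/10000
3 3/2 9517/10000
4 2 1877/2000
DF(0.5y) is solved at step 1

step 1 [0.5y] bond c/2=29/800: DF=(8116739/8000000 − 29/800·(0))/(1+29/800) = 9791/10000 ≈ 0.979100
step 2 [1y] zero: DF = P = 9573/10000 ≈ 0.957300
step 3 [1.5y] swap r/2=161/9627: DF=(1 − 161/9627·(0.979100+0.957300))/(1+161/9627) = 9517/10000 ≈ 0.951700
step 4 [2y] zero: DF = P = 1877/2000 ≈ 0.938500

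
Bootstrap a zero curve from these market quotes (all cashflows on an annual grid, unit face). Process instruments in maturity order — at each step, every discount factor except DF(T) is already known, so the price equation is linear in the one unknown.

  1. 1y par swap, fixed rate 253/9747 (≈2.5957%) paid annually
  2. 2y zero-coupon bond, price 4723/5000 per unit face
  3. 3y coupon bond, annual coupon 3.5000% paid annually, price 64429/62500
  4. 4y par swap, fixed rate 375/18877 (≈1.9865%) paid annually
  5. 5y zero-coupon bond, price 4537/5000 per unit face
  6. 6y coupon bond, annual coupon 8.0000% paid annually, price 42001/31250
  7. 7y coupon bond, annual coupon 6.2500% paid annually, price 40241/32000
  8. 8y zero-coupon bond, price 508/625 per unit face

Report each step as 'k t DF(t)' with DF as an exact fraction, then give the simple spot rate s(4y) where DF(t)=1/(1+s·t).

step 1 [1y] swap r/1=253/9747: DF=(1 − 253/9747·(0))/(1+253/9747) = 9747/10000 ≈ 0.974700
step 2 [2y] zero: DF = P = 4723/5000 ≈ 0.944600
step 3 [3y] bond c/1=7/200: DF=(64429/62500 − 7/200·(0.974700+0.944600))/(1+7/200) = 9311/10000 ≈ 0.931100
step 4 [4y] swap r/1=375/18877: DF=(1 − 375/18877·(0.974700+0.944600+0.931100))/(1+375/18877) = 37/40 ≈ 0.925000
step 5 [5y] zero: DF = P = 4537/5000 ≈ 0.907400
step 6 [6y] bond c/1=2/25: DF=(42001/31250 − 2/25·(0.974700+0.944600+0.931100+0.925000+0.907400))/(1+2/25) = 561/625 ≈ 0.897600
step 7 [7y] bond c/1=1/16: DF=(40241/32000 − 1/16·(0.974700+0.944600+0.931100+0.925000+0.907400+0.897600))/(1+1/16) = 8553/10000 ≈ 0.855300
step 8 [8y] zero: DF = P = 508/625 ≈ 0.812800

1 1 9747/10000
2 2 4723/5000
3 3 9311/10000
4 4 37/40
5 5 4537/5000
6 6 561/625
7 7 8553/10000
8 8 508/625
s(4y) = (1/(37/40) − 1)/(4) = 3/148 ≈ 2.0270%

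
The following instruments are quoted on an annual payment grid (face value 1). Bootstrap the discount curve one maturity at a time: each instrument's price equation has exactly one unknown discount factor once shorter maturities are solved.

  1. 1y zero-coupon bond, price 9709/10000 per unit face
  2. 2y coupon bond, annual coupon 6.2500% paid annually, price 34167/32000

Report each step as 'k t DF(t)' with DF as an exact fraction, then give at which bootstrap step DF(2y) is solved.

step 1 [1y] zero: DF = P = 9709/10000 ≈ 0.970900
step 2 [2y] bond c/1=1/16: DF=(34167/32000 − 1/16·(0.970900))/(1+1/16) = 4739/5000 ≈ 0.947800

1 1 9709/10000
2 2 4739/5000
DF(2y) is solved at step 2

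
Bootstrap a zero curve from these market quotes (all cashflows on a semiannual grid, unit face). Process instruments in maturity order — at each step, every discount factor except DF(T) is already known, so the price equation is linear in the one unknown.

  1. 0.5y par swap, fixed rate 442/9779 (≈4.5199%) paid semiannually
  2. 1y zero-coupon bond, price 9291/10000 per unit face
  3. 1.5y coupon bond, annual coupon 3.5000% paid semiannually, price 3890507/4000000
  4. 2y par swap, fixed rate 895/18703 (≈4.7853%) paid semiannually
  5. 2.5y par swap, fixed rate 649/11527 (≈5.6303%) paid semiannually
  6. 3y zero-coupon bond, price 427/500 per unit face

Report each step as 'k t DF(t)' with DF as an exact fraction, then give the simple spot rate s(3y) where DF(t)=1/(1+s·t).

1 1/2 9779/10000
2 1 9291/10000
3 3/2 9231/10000
4 2 1821/2000
5 5/2 4351/5000
6 3 427/500
s(3y) = (1/(427/500) − 1)/(3) = 73/1281 ≈ 5.6987%

step 1 [0.5y] swap r/2=221/9779: DF=(1 − 221/9779·(0))/(1+221/9779) = 9779/10000 ≈ 0.977900
step 2 [1y] zero: DF = P = 9291/10000 ≈ 0.929100
step 3 [1.5y] bond c/2=7/400: DF=(3890507/4000000 − 7/400·(0.977900+0.929100))/(1+7/400) = 9231/10000 ≈ 0.923100
step 4 [2y] swap r/2=895/37406: DF=(1 − 895/37406·(0.977900+0.929100+0.923100))/(1+895/37406) = 1821/2000 ≈ 0.910500
step 5 [2.5y] swap r/2=649/23054: DF=(1 − 649/23054·(0.977900+0.929100+0.923100+0.910500))/(1+649/23054) = 4351/5000 ≈ 0.870200
step 6 [3y] zero: DF = P = 427/500 ≈ 0.854000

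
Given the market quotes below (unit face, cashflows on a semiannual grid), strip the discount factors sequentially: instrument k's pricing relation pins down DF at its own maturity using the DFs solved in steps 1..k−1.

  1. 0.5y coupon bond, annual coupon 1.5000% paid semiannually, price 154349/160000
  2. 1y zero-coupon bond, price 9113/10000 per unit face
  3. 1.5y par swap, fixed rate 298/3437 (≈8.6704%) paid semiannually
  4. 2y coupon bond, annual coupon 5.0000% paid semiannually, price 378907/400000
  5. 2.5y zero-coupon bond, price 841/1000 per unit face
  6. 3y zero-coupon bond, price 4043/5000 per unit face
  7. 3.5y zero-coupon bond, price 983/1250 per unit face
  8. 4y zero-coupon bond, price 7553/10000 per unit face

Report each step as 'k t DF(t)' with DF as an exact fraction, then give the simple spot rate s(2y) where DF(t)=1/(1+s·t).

step 1 [0.5y] bond c/2=3/400: DF=(154349/160000 − 3/400·(0))/(1+3/400) = 383/400 ≈ 0.957500
step 2 [1y] zero: DF = P = 9113/10000 ≈ 0.911300
step 3 [1.5y] swap r/2=149/3437: DF=(1 − 149/3437·(0.957500+0.911300))/(1+149/3437) = 1101/1250 ≈ 0.880800
step 4 [2y] bond c/2=1/40: DF=(378907/400000 − 1/40·(0.957500+0.911300+0.880800))/(1+1/40) = 8571/10000 ≈ 0.857100
step 5 [2.5y] zero: DF = P = 841/1000 ≈ 0.841000
step 6 [3y] zero: DF = P = 4043/5000 ≈ 0.808600
step 7 [3.5y] zero: DF = P = 983/1250 ≈ 0.786400
step 8 [4y] zero: DF = P = 7553/10000 ≈ 0.755300

1 1/2 383/400
2 1 9113/10000
3 3/2 1101/1250
4 2 8571/10000
5 5/2 841/1000
6 3 4043/5000
7 7/2 983/1250
8 4 7553/10000
s(2y) = (1/(8571/10000) − 1)/(2) = 1429/17142 ≈ 8.3363%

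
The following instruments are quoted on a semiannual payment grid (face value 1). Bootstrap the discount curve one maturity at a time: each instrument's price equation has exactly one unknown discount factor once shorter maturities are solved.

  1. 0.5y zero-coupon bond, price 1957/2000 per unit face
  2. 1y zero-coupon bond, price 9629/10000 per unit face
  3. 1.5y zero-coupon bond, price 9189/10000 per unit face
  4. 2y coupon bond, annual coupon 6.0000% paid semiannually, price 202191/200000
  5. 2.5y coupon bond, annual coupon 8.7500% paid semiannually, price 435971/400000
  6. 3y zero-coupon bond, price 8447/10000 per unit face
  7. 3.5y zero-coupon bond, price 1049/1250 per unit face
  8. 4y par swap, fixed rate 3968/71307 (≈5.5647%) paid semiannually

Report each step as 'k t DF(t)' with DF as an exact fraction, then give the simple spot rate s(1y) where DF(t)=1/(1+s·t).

step 1 [0.5y] zero: DF = P = 1957/2000 ≈ 0.978500
step 2 [1y] zero: DF = P = 9629/10000 ≈ 0.962900
step 3 [1.5y] zero: DF = P = 9189/10000 ≈ 0.918900
step 4 [2y] bond c/2=3/100: DF=(202191/200000 − 3/100·(0.978500+0.962900+0.918900))/(1+3/100) = 4491/5000 ≈ 0.898200
step 5 [2.5y] bond c/2=7/160: DF=(435971/400000 − 7/160·(0.978500+0.962900+0.918900+0.898200))/(1+7/160) = 8867/10000 ≈ 0.886700
step 6 [3y] zero: DF = P = 8447/10000 ≈ 0.844700
step 7 [3.5y] zero: DF = P = 1049/1250 ≈ 0.839200
step 8 [4y] swap r/2=1984/71307: DF=(1 − 1984/71307·(0.978500+0.962900+0.918900+0.898200+0.886700+0.844700+0.839200))/(1+1984/71307) = 501/625 ≈ 0.801600

1 1/2 1957/2000
2 1 9629/10000
3 3/2 9189/10000
4 2 4491/5000
5 5/2 8867/10000
6 3 8447/10000
7 7/2 1049/1250
8 4 501/625
s(1y) = (1/(9629/10000) − 1)/(1) = 371/9629 ≈ 3.8529%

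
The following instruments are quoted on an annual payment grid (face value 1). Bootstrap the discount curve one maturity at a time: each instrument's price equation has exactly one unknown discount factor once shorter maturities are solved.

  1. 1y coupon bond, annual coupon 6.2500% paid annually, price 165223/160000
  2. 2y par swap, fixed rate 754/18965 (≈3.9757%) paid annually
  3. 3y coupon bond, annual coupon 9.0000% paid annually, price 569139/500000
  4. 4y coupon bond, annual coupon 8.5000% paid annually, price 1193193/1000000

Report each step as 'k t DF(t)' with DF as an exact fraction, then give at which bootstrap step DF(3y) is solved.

1 1 9719/10000
2 2 4623/5000
3 3 8877/10000
4 4 551/625
DF(3y) is solved at step 3

step 1 [1y] bond c/1=1/16: DF=(165223/160000 − 1/16·(0))/(1+1/16) = 9719/10000 ≈ 0.971900
step 2 [2y] swap r/1=754/18965: DF=(1 − 754/18965·(0.971900))/(1+754/18965) = 4623/5000 ≈ 0.924600
step 3 [3y] bond c/1=9/100: DF=(569139/500000 − 9/100·(0.971900+0.924600))/(1+9/100) = 8877/10000 ≈ 0.887700
step 4 [4y] bond c/1=17/200: DF=(1193193/1000000 − 17/200·(0.971900+0.924600+0.887700))/(1+17/200) = 551/625 ≈ 0.881600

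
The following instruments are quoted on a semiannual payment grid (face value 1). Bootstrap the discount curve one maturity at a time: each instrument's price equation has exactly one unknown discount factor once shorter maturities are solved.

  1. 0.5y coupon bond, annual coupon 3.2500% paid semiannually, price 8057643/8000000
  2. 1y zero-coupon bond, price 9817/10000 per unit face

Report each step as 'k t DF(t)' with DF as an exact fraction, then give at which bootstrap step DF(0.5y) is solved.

1 1/2 9911/10000
2 1 9817/10000
DF(0.5y) is solved at step 1

step 1 [0.5y] bond c/2=13/800: DF=(8057643/8000000 − 13/800·(0))/(1+13/800) = 9911/10000 ≈ 0.991100
step 2 [1y] zero: DF = P = 9817/10000 ≈ 0.981700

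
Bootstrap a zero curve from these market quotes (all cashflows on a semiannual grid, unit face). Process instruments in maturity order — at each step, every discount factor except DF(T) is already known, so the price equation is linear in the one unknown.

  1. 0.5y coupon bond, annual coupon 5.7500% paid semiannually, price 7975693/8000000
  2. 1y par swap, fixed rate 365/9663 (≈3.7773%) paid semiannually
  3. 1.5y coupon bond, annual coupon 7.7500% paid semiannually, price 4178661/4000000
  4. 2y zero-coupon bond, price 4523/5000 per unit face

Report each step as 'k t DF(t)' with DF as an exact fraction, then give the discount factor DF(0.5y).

1 1/2 9691/10000
2 1 1927/2000
3 3/2 1167/1250
4 2 4523/5000
DF(0.5y) = 9691/10000 ≈ 0.969100

step 1 [0.5y] bond c/2=23/800: DF=(7975693/8000000 − 23/800·(0))/(1+23/800) = 9691/10000 ≈ 0.969100
step 2 [1y] swap r/2=365/19326: DF=(1 − 365/19326·(0.969100))/(1+365/19326) = 1927/2000 ≈ 0.963500
step 3 [1.5y] bond c/2=31/800: DF=(4178661/4000000 − 31/800·(0.969100+0.963500))/(1+31/800) = 1167/1250 ≈ 0.933600
step 4 [2y] zero: DF = P = 4523/5000 ≈ 0.904600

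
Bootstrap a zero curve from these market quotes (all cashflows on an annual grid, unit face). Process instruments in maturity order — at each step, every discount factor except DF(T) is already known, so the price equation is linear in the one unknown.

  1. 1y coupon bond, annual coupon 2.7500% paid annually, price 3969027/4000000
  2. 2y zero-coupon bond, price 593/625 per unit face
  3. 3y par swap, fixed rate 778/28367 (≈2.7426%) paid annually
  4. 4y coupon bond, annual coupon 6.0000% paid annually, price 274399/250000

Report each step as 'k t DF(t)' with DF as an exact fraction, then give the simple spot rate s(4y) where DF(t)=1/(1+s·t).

1 1 9657/10000
2 2 593/625
3 3 4611/5000
4 4 8749/10000
s(4y) = (1/(8749/10000) − 1)/(4) = 1251/34996 ≈ 3.5747%

step 1 [1y] bond c/1=11/400: DF=(3969027/4000000 − 11/400·(0))/(1+11/400) = 9657/10000 ≈ 0.965700
step 2 [2y] zero: DF = P = 593/625 ≈ 0.948800
step 3 [3y] swap r/1=778/28367: DF=(1 − 778/28367·(0.965700+0.948800))/(1+778/28367) = 4611/5000 ≈ 0.922200
step 4 [4y] bond c/1=3/50: DF=(274399/250000 − 3/50·(0.965700+0.948800+0.922200))/(1+3/50) = 8749/10000 ≈ 0.874900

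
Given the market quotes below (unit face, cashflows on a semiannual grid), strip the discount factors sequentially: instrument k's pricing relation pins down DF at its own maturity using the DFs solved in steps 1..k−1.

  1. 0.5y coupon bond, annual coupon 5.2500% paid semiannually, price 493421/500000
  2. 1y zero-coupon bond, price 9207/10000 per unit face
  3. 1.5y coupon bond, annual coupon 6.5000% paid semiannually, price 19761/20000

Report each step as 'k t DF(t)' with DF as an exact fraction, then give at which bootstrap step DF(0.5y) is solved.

1 1/2 601/625
2 1 9207/10000
3 3/2 8977/10000
DF(0.5y) is solved at step 1

step 1 [0.5y] bond c/2=21/800: DF=(493421/500000 − 21/800·(0))/(1+21/800) = 601/625 ≈ 0.961600
step 2 [1y] zero: DF = P = 9207/10000 ≈ 0.920700
step 3 [1.5y] bond c/2=13/400: DF=(19761/20000 − 13/400·(0.961600+0.920700))/(1+13/400) = 8977/10000 ≈ 0.897700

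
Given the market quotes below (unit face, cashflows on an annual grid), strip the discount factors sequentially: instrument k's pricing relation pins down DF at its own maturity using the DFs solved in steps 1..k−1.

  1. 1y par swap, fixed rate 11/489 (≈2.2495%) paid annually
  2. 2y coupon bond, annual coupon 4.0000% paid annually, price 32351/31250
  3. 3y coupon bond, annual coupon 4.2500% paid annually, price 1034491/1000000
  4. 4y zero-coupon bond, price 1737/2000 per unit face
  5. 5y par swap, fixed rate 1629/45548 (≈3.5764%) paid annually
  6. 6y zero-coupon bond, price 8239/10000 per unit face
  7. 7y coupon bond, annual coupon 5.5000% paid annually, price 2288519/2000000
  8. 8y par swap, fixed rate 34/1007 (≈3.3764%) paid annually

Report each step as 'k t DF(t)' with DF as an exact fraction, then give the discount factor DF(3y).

1 1 489/500
2 2 4789/5000
3 3 4567/5000
4 4 1737/2000
5 5 8371/10000
6 6 8239/10000
7 7 4021/5000
8 8 3827/5000
DF(3y) = 4567/5000 ≈ 0.913400

step 1 [1y] swap r/1=11/489: DF=(1 − 11/489·(0))/(1+11/489) = 489/500 ≈ 0.978000
step 2 [2y] bond c/1=1/25: DF=(32351/31250 − 1/25·(0.978000))/(1+1/25) = 4789/5000 ≈ 0.957800
step 3 [3y] bond c/1=17/400: DF=(1034491/1000000 − 17/400·(0.978000+0.957800))/(1+17/400) = 4567/5000 ≈ 0.913400
step 4 [4y] zero: DF = P = 1737/2000 ≈ 0.868500
step 5 [5y] swap r/1=1629/45548: DF=(1 − 1629/45548·(0.978000+0.957800+0.913400+0.868500))/(1+1629/45548) = 8371/10000 ≈ 0.837100
step 6 [6y] zero: DF = P = 8239/10000 ≈ 0.823900
step 7 [7y] bond c/1=11/200: DF=(2288519/2000000 − 11/200·(0.978000+0.957800+0.913400+0.868500+0.837100+0.823900))/(1+11/200) = 4021/5000 ≈ 0.804200
step 8 [8y] swap r/1=34/1007: DF=(1 − 34/1007·(0.978000+0.957800+0.913400+0.868500+0.837100+0.823900+0.804200))/(1+34/1007) = 3827/5000 ≈ 0.765400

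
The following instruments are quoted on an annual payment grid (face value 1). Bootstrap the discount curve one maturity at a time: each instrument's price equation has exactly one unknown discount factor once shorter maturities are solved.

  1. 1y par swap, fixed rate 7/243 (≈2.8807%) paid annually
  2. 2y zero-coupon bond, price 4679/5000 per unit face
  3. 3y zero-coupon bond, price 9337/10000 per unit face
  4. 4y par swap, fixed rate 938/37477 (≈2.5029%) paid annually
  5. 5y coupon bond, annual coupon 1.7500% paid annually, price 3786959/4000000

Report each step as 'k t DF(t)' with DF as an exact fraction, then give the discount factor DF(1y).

1 1 243/250
2 2 4679/5000
3 3 9337/10000
4 4 4531/5000
5 5 433/500
DF(1y) = 243/250 ≈ 0.972000

step 1 [1y] swap r/1=7/243: DF=(1 − 7/243·(0))/(1+7/243) = 243/250 ≈ 0.972000
step 2 [2y] zero: DF = P = 4679/5000 ≈ 0.935800
step 3 [3y] zero: DF = P = 9337/10000 ≈ 0.933700
step 4 [4y] swap r/1=938/37477: DF=(1 − 938/37477·(0.972000+0.935800+0.933700))/(1+938/37477) = 4531/5000 ≈ 0.906200
step 5 [5y] bond c/1=7/400: DF=(3786959/4000000 − 7/400·(0.972000+0.935800+0.933700+0.906200))/(1+7/400) = 433/500 ≈ 0.866000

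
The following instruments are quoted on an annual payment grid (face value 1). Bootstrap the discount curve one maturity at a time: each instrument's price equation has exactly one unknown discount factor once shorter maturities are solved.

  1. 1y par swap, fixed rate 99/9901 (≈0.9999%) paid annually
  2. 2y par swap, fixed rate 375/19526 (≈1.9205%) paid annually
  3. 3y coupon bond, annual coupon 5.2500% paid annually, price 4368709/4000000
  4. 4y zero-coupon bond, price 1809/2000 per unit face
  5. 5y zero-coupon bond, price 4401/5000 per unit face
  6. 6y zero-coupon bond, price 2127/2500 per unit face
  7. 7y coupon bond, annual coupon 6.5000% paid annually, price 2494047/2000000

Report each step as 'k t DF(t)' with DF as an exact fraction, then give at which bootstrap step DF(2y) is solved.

step 1 [1y] swap r/1=99/9901: DF=(1 − 99/9901·(0))/(1+99/9901) = 9901/10000 ≈ 0.990100
step 2 [2y] swap r/1=375/19526: DF=(1 − 375/19526·(0.990100))/(1+375/19526) = 77/80 ≈ 0.962500
step 3 [3y] bond c/1=21/400: DF=(4368709/4000000 − 21/400·(0.990100+0.962500))/(1+21/400) = 9403/10000 ≈ 0.940300
step 4 [4y] zero: DF = P = 1809/2000 ≈ 0.904500
step 5 [5y] zero: DF = P = 4401/5000 ≈ 0.880200
step 6 [6y] zero: DF = P = 2127/2500 ≈ 0.850800
step 7 [7y] bond c/1=13/200: DF=(2494047/2000000 − 13/200·(0.990100+0.962500+0.940300+0.904500+0.880200+0.850800))/(1+13/200) = 1667/2000 ≈ 0.833500

1 1 9901/10000
2 2 77/80
3 3 9403/10000
4 4 1809/2000
5 5 4401/5000
6 6 2127/2500
7 7 1667/2000
DF(2y) is solved at step 2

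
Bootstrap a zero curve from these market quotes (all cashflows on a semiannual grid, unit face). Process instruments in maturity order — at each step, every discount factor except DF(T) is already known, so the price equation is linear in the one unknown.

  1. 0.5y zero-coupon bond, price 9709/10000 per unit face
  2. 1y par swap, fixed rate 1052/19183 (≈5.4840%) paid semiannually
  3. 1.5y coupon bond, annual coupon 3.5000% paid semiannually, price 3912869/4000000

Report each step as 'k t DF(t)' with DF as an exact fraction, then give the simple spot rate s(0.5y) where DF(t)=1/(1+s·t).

step 1 [0.5y] zero: DF = P = 9709/10000 ≈ 0.970900
step 2 [1y] swap r/2=526/19183: DF=(1 − 526/19183·(0.970900))/(1+526/19183) = 4737/5000 ≈ 0.947400
step 3 [1.5y] bond c/2=7/400: DF=(3912869/4000000 − 7/400·(0.970900+0.947400))/(1+7/400) = 2321/2500 ≈ 0.928400

1 1/2 9709/10000
2 1 4737/5000
3 3/2 2321/2500
s(0.5y) = (1/(9709/10000) − 1)/(1/2) = 582/9709 ≈ 5.9944%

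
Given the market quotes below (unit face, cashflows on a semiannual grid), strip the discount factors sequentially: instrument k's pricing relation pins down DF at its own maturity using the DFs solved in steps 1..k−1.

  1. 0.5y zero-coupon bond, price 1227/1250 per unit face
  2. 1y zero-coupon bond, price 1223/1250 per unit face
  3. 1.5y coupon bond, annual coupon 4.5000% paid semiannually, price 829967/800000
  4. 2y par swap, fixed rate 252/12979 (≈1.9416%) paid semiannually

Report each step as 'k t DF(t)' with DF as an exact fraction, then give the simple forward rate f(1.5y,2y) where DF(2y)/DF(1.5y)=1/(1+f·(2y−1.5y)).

1 1/2 1227/1250
2 1 1223/1250
3 3/2 1943/2000
4 2 4811/5000
f(1.5y,2y) = ((1943/2000)/(4811/5000) − 1)/(1/2) = 93/4811 ≈ 1.9331%

step 1 [0.5y] zero: DF = P = 1227/1250 ≈ 0.981600
step 2 [1y] zero: DF = P = 1223/1250 ≈ 0.978400
step 3 [1.5y] bond c/2=9/400: DF=(829967/800000 − 9/400·(0.981600+0.978400))/(1+9/400) = 1943/2000 ≈ 0.971500
step 4 [2y] swap r/2=126/12979: DF=(1 − 126/12979·(0.981600+0.978400+0.971500))/(1+126/12979) = 4811/5000 ≈ 0.962200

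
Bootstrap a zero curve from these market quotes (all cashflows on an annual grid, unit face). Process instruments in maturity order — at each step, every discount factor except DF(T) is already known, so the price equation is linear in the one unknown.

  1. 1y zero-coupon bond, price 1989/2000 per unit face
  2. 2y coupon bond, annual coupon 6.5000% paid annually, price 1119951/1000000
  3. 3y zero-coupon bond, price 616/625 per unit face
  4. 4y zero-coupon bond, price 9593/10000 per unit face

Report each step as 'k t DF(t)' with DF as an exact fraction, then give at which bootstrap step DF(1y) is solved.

1 1 1989/2000
2 2 9909/10000
3 3 616/625
4 4 9593/10000
DF(1y) is solved at step 1

step 1 [1y] zero: DF = P = 1989/2000 ≈ 0.994500
step 2 [2y] bond c/1=13/200: DF=(1119951/1000000 − 13/200·(0.994500))/(1+13/200) = 9909/10000 ≈ 0.990900
step 3 [3y] zero: DF = P = 616/625 ≈ 0.985600
step 4 [4y] zero: DF = P = 9593/10000 ≈ 0.959300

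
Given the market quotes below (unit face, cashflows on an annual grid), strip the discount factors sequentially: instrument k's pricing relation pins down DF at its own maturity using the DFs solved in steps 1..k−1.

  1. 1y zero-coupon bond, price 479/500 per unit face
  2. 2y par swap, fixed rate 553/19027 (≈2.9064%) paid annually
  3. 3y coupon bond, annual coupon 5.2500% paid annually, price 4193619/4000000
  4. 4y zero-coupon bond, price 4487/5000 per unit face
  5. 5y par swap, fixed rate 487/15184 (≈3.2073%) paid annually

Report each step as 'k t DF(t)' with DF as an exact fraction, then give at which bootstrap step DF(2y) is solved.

1 1 479/500
2 2 9447/10000
3 3 2253/2500
4 4 4487/5000
5 5 8539/10000
DF(2y) is solved at step 2

step 1 [1y] zero: DF = P = 479/500 ≈ 0.958000
step 2 [2y] swap r/1=553/19027: DF=(1 − 553/19027·(0.958000))/(1+553/19027) = 9447/10000 ≈ 0.944700
step 3 [3y] bond c/1=21/400: DF=(4193619/4000000 − 21/400·(0.958000+0.944700))/(1+21/400) = 2253/2500 ≈ 0.901200
step 4 [4y] zero: DF = P = 4487/5000 ≈ 0.897400
step 5 [5y] swap r/1=487/15184: DF=(1 − 487/15184·(0.958000+0.944700+0.901200+0.897400))/(1+487/15184) = 8539/10000 ≈ 0.853900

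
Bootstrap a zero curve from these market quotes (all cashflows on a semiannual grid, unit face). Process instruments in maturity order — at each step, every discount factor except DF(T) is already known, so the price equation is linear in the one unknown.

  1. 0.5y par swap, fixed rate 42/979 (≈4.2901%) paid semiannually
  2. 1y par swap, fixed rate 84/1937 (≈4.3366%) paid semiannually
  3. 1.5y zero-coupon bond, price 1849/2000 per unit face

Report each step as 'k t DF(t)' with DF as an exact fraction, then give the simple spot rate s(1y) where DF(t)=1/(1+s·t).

1 1/2 979/1000
2 1 479/500
3 3/2 1849/2000
s(1y) = (1/(479/500) − 1)/(1) = 21/479 ≈ 4.3841%

step 1 [0.5y] swap r/2=21/979: DF=(1 − 21/979·(0))/(1+21/979) = 979/1000 ≈ 0.979000
step 2 [1y] swap r/2=42/1937: DF=(1 − 42/1937·(0.979000))/(1+42/1937) = 479/500 ≈ 0.958000
step 3 [1.5y] zero: DF = P = 1849/2000 ≈ 0.924500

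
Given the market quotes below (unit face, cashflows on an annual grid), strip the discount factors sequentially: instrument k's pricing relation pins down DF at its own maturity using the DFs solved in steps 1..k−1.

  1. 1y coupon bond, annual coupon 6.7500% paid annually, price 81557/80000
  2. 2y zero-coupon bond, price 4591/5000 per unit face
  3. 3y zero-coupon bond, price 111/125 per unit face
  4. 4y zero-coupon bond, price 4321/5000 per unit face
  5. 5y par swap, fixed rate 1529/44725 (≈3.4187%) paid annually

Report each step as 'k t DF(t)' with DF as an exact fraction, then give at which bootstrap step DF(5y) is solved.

1 1 191/200
2 2 4591/5000
3 3 111/125
4 4 4321/5000
5 5 8471/10000
DF(5y) is solved at step 5

step 1 [1y] bond c/1=27/400: DF=(81557/80000 − 27/400·(0))/(1+27/400) = 191/200 ≈ 0.955000
step 2 [2y] zero: DF = P = 4591/5000 ≈ 0.918200
step 3 [3y] zero: DF = P = 111/125 ≈ 0.888000
step 4 [4y] zero: DF = P = 4321/5000 ≈ 0.864200
step 5 [5y] swap r/1=1529/44725: DF=(1 − 1529/44725·(0.955000+0.918200+0.888000+0.864200))/(1+1529/44725) = 8471/10000 ≈ 0.847100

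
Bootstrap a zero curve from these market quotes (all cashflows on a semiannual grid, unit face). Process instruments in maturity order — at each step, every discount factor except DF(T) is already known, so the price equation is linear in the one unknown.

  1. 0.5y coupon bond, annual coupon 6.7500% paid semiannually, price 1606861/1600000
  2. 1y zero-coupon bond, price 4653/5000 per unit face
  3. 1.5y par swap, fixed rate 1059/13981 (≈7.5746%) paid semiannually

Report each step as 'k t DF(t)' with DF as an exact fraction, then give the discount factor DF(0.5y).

step 1 [0.5y] bond c/2=27/800: DF=(1606861/1600000 − 27/800·(0))/(1+27/800) = 1943/2000 ≈ 0.971500
step 2 [1y] zero: DF = P = 4653/5000 ≈ 0.930600
step 3 [1.5y] swap r/2=1059/27962: DF=(1 − 1059/27962·(0.971500+0.930600))/(1+1059/27962) = 8941/10000 ≈ 0.894100

1 1/2 1943/2000
2 1 4653/5000
3 3/2 8941/10000
DF(0.5y) = 1943/2000 ≈ 0.971500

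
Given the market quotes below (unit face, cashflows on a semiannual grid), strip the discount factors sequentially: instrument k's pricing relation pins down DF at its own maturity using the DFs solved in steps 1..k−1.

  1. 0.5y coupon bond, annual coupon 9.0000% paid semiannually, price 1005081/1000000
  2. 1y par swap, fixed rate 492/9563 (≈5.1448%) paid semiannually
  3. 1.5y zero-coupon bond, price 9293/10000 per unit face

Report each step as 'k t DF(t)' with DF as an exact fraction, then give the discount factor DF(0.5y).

step 1 [0.5y] bond c/2=9/200: DF=(1005081/1000000 − 9/200·(0))/(1+9/200) = 4809/5000 ≈ 0.961800
step 2 [1y] swap r/2=246/9563: DF=(1 − 246/9563·(0.961800))/(1+246/9563) = 2377/2500 ≈ 0.950800
step 3 [1.5y] zero: DF = P = 9293/10000 ≈ 0.929300

1 1/2 4809/5000
2 1 2377/2500
3 3/2 9293/10000
DF(0.5y) = 4809/5000 ≈ 0.961800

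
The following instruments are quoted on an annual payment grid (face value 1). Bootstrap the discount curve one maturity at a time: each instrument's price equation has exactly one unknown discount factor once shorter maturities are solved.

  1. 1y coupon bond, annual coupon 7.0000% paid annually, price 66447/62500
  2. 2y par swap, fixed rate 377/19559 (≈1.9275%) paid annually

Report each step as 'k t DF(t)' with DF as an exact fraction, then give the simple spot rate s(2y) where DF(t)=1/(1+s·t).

step 1 [1y] bond c/1=7/100: DF=(66447/62500 − 7/100·(0))/(1+7/100) = 621/625 ≈ 0.993600
step 2 [2y] swap r/1=377/19559: DF=(1 − 377/19559·(0.993600))/(1+377/19559) = 9623/10000 ≈ 0.962300

1 1 621/625
2 2 9623/10000
s(2y) = (1/(9623/10000) − 1)/(2) = 377/19246 ≈ 1.9588%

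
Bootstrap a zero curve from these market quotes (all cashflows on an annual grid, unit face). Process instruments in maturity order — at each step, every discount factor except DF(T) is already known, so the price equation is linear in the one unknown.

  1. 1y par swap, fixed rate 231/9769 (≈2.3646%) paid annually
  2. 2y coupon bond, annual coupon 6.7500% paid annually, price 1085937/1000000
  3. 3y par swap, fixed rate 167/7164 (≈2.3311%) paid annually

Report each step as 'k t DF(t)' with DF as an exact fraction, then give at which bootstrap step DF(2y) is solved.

1 1 9769/10000
2 2 1911/2000
3 3 2333/2500
DF(2y) is solved at step 2

step 1 [1y] swap r/1=231/9769: DF=(1 − 231/9769·(0))/(1+231/9769) = 9769/10000 ≈ 0.976900
step 2 [2y] bond c/1=27/400: DF=(1085937/1000000 − 27/400·(0.976900))/(1+27/400) = 1911/2000 ≈ 0.955500
step 3 [3y] swap r/1=167/7164: DF=(1 − 167/7164·(0.976900+0.955500))/(1+167/7164) = 2333/2500 ≈ 0.933200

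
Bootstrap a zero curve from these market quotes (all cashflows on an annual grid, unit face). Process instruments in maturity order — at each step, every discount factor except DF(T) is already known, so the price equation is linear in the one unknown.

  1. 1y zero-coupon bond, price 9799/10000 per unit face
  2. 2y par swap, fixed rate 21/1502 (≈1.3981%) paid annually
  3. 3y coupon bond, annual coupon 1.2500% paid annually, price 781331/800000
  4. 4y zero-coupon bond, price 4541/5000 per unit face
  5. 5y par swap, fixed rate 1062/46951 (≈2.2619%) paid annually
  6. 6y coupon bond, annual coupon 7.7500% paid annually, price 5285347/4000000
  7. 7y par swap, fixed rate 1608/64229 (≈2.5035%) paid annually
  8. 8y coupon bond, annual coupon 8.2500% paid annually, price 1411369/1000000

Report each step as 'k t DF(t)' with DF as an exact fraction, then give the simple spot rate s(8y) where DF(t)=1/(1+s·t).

step 1 [1y] zero: DF = P = 9799/10000 ≈ 0.979900
step 2 [2y] swap r/1=21/1502: DF=(1 − 21/1502·(0.979900))/(1+21/1502) = 9727/10000 ≈ 0.972700
step 3 [3y] bond c/1=1/80: DF=(781331/800000 − 1/80·(0.979900+0.972700))/(1+1/80) = 1881/2000 ≈ 0.940500
step 4 [4y] zero: DF = P = 4541/5000 ≈ 0.908200
step 5 [5y] swap r/1=1062/46951: DF=(1 − 1062/46951·(0.979900+0.972700+0.940500+0.908200))/(1+1062/46951) = 4469/5000 ≈ 0.893800
step 6 [6y] bond c/1=31/400: DF=(5285347/4000000 − 31/400·(0.979900+0.972700+0.940500+0.908200+0.893800))/(1+31/400) = 4443/5000 ≈ 0.888600
step 7 [7y] swap r/1=1608/64229: DF=(1 − 1608/64229·(0.979900+0.972700+0.940500+0.908200+0.893800+0.888600))/(1+1608/64229) = 1049/1250 ≈ 0.839200
step 8 [8y] bond c/1=33/400: DF=(1411369/1000000 − 33/400·(0.979900+0.972700+0.940500+0.908200+0.893800+0.888600+0.839200))/(1+33/400) = 8143/10000 ≈ 0.814300

1 1 9799/10000
2 2 9727/10000
3 3 1881/2000
4 4 4541/5000
5 5 4469/5000
6 6 4443/5000
7 7 1049/1250
8 8 8143/10000
s(8y) = (1/(8143/10000) − 1)/(8) = 1857/65144 ≈ 2.8506%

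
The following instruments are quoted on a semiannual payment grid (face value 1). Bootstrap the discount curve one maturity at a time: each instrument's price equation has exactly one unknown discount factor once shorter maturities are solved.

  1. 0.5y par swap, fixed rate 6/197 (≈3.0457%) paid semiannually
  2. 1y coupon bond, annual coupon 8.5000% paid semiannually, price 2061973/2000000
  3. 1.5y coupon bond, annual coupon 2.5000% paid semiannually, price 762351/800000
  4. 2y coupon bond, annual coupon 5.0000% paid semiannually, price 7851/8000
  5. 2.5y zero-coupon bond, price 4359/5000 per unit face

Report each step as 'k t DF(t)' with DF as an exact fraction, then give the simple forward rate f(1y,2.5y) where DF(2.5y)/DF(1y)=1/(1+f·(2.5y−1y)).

step 1 [0.5y] swap r/2=3/197: DF=(1 − 3/197·(0))/(1+3/197) = 197/200 ≈ 0.985000
step 2 [1y] bond c/2=17/400: DF=(2061973/2000000 − 17/400·(0.985000))/(1+17/400) = 593/625 ≈ 0.948800
step 3 [1.5y] bond c/2=1/80: DF=(762351/800000 − 1/80·(0.985000+0.948800))/(1+1/80) = 9173/10000 ≈ 0.917300
step 4 [2y] bond c/2=1/40: DF=(7851/8000 − 1/40·(0.985000+0.948800+0.917300))/(1+1/40) = 8879/10000 ≈ 0.887900
step 5 [2.5y] zero: DF = P = 4359/5000 ≈ 0.871800

1 1/2 197/200
2 1 593/625
3 3/2 9173/10000
4 2 8879/10000
5 5/2 4359/5000
f(1y,2.5y) = ((593/625)/(4359/5000) − 1)/(3/2) = 770/13077 ≈ 5.8882%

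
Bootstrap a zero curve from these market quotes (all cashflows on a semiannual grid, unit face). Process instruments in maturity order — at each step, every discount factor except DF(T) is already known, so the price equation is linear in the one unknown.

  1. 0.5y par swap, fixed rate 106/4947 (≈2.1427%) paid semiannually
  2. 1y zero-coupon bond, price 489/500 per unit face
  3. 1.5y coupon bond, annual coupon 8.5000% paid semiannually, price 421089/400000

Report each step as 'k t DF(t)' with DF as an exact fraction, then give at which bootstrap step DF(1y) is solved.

1 1/2 4947/5000
2 1 489/500
3 3/2 581/625
DF(1y) is solved at step 2

step 1 [0.5y] swap r/2=53/4947: DF=(1 − 53/4947·(0))/(1+53/4947) = 4947/5000 ≈ 0.989400
step 2 [1y] zero: DF = P = 489/500 ≈ 0.978000
step 3 [1.5y] bond c/2=17/400: DF=(421089/400000 − 17/400·(0.989400+0.978000))/(1+17/400) = 581/625 ≈ 0.929600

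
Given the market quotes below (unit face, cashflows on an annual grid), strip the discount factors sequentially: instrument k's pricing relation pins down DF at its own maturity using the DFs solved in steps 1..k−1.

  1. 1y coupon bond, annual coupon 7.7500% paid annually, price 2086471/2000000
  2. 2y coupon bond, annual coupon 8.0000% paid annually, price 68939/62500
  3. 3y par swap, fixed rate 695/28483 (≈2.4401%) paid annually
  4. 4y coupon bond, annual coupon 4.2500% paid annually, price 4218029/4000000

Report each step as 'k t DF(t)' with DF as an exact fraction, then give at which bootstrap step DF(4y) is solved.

step 1 [1y] bond c/1=31/400: DF=(2086471/2000000 − 31/400·(0))/(1+31/400) = 4841/5000 ≈ 0.968200
step 2 [2y] bond c/1=2/25: DF=(68939/62500 − 2/25·(0.968200))/(1+2/25) = 1187/1250 ≈ 0.949600
step 3 [3y] swap r/1=695/28483: DF=(1 − 695/28483·(0.968200+0.949600))/(1+695/28483) = 1861/2000 ≈ 0.930500
step 4 [4y] bond c/1=17/400: DF=(4218029/4000000 − 17/400·(0.968200+0.949600+0.930500))/(1+17/400) = 4477/5000 ≈ 0.895400

1 1 4841/5000
2 2 1187/1250
3 3 1861/2000
4 4 4477/5000
DF(4y) is solved at step 4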